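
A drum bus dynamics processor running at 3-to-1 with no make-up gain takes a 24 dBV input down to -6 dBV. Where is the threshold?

-21 dBV

Gain reduction = 24 − (-6) = 30 dB; output overshoot = GR / (R − 1) = 30 / 2 = 15 dB.
Threshold = output − output overshoot = -6 − 15 = -21 dBV.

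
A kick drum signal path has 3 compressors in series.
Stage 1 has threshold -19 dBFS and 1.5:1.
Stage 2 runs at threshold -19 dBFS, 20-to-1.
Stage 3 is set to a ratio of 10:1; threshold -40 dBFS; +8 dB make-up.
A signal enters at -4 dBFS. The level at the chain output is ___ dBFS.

-29.85 dBFS

Stage 1: overshoot 15 dB → 15/1.5 = 10 dB → -9 dBFS.
Stage 2: -9 dBFS is 10 dB over -19 dBFS; at 20:1 that becomes 0.5 dB over, giving -18.5 dBFS.
Stage 3: overshoot 21.5 dB → 21.5/10 = 2.15 dB → -37.85 dBFS; +8 dB make-up → -29.85 dBFS.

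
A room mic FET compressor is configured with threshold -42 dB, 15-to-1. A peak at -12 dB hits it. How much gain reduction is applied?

28 dB

Overshoot = -12 − (-42) = 30 dB.
After 15:1 compression the overshoot becomes 30/15 = 2 dB.
GR = overshoot in − overshoot out = 30 − 2 = 28 dB.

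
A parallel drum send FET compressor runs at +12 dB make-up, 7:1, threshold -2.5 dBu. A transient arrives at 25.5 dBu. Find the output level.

13.5 dBu

Overshoot: 25.5 − (-2.5) = 28 dB.
The 28 dB excess becomes 4 dB after 7:1 reduction.
That puts the output at 1.5 dBu; make-up adds 12 dB, giving 13.5 dBu.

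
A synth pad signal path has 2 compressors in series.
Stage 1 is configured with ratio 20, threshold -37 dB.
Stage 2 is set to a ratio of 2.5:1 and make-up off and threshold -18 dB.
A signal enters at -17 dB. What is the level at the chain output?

Stage 1: 20 dB above -37 dB, reduced 20:1 to 1 dB above → -36 dB.
Stage 2: -36 dB is at or below the -18 dB threshold — no compression; output -36 dB.

-36 dB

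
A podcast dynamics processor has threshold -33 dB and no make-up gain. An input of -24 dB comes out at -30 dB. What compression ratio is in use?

3:1

Input overshoot = -24 − (-33) = 9 dB; output overshoot = -30 − (-33) = 3 dB.
Ratio = 9 / 3 = 3.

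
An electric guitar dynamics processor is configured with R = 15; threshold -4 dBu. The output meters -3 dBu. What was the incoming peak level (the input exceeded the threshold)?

That's 1 dB above the -4 dBu threshold.
Undo the ratio: input overshoot = 1 × 15 = 15 dB, giving input = 11 dBu.

11 dBu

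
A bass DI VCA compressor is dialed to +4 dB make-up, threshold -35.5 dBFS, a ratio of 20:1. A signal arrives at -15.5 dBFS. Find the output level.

-15.5 dBFS sits 20 dB over threshold.
20:1 compression reduces that to 20/20 = 1 dB over.
That puts the output at -34.5 dBFS; make-up adds 4 dB, giving -30.5 dBFS.

-30.5 dBFS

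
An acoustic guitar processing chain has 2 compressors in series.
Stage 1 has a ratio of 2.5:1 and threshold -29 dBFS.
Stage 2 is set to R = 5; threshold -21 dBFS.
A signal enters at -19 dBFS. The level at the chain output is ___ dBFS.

Stage 1: overshoot 10 dB → 10/2.5 = 4 dB → -25 dBFS.
Stage 2: below threshold (-25 ≤ -21); passes unchanged; output -25 dBFS.

-25 dBFS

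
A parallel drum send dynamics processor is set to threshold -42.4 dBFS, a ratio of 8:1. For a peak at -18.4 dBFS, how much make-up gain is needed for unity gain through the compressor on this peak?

21 dB

Without make-up, output = threshold + overshoot/8 = -42.4 + 3 = -39.4 dBFS.
Gap to target: 21 dB.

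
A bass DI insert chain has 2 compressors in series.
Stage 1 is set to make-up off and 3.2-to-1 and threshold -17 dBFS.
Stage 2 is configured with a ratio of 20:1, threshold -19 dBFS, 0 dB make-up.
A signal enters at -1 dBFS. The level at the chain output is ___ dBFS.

Stage 1: 16 dB above -17 dBFS, reduced 3.2:1 to 5 dB above → -12 dBFS.
Stage 2: -12 dBFS is 7 dB over -19 dBFS; at 20:1 that becomes 0.35 dB over, giving -18.65 dBFS.

-18.65 dBFS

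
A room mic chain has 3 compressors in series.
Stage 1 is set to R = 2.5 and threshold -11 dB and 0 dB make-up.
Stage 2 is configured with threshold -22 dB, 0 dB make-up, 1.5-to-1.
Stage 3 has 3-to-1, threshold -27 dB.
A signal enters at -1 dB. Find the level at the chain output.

Stage 1: overshoot 10 dB → 10/2.5 = 4 dB → -7 dB.
Stage 2: -7 dB is 15 dB over -22 dB; at 1.5:1 that becomes 10 dB over, giving -12 dB.
Stage 3: -12 dB is 15 dB over -27 dB; at 3:1 that becomes 5 dB over, giving -22 dB.

-22 dB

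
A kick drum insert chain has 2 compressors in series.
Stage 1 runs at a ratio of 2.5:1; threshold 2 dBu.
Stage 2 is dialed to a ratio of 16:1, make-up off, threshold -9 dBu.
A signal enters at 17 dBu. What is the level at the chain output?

-7.9375 dBu

Stage 1: 15 dB above 2 dBu, reduced 2.5:1 to 6 dB above → 8 dBu.
Stage 2: 8 dBu is 17 dB over -9 dBu; at 16:1 that becomes 1.0625 dB over, giving -7.9375 dBu.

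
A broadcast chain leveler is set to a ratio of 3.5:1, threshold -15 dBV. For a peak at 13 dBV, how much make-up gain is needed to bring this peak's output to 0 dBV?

7 dB

Overshoot 28 dB → 28/3.5 = 8 dB after compression, so the compressed level is -15 + 8 = -7 dBV.
Make-up = target − compressed = 0 − (-7) = 7 dB.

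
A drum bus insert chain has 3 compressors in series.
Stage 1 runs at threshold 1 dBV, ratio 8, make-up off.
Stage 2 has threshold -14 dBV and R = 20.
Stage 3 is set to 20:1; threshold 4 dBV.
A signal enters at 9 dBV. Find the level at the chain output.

-13.2 dBV

Stage 1: overshoot 8 dB → 8/8 = 1 dB → 2 dBV.
Stage 2: 16 dB above -14 dBV, reduced 20:1 to 0.8 dB above → -13.2 dBV.
Stage 3: -13.2 dBV is at or below the 4 dBV threshold — no compression; output -13.2 dBV.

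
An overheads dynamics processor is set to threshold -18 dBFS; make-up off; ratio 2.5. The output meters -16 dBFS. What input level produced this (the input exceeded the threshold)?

-13 dBFS

Post-compression overshoot = -16 − (-18) = 2 dB.
Before 2.5:1 compression the overshoot was 2 × 2.5 = 5 dB, so input = -18 + 5 = -13 dBFS.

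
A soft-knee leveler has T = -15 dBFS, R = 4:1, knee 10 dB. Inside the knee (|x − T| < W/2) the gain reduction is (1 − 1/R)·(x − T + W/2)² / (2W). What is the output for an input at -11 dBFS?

-14.0375 dBFS

x − T + W/2 = -11 − (-15) + 5 = 9.
GR = (1 − 1/4) × 9² / 20 = 0.75 × 81 / 20 = 3.0375 dB.
Output = -11 − 3.0375 = -14.0375 dBFS.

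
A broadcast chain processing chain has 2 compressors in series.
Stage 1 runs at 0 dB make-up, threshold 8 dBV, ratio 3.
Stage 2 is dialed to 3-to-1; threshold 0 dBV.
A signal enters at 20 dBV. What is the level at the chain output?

4 dBV

Stage 1: 20 dBV is 12 dB over 8 dBV; at 3:1 that becomes 4 dB over, giving 12 dBV.
Stage 2: overshoot 12 dB → 12/3 = 4 dB → 4 dBV.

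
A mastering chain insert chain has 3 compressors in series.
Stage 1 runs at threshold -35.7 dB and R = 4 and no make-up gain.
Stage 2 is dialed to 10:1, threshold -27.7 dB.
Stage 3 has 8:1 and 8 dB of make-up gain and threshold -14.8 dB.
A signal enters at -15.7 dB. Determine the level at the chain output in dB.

Stage 1: overshoot 20 dB → 20/4 = 5 dB → -30.7 dB.
Stage 2: -30.7 dB is at or below the -27.7 dB threshold — no compression; output -30.7 dB.
Stage 3: -30.7 dB ≤ -14.8 dB, so stage 3 doesn't engage; make-up brings it to -22.7 dB.

-22.7 dB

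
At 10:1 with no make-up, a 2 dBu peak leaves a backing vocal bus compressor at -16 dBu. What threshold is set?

Let T be the threshold. Output overshoot = (input overshoot)/R, so -16 − T = (2 − T)/10.
10·(-16 − T) = 2 − T → 9·T = -160 − 2 = -162.
T = -162/9 = -18 dBu.

-18 dBu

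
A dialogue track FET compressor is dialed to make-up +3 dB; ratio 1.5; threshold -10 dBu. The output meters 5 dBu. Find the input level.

8 dBu

Before make-up, the level was 5 − 3 = 2 dBu.
The compressed level sits 2 − (-10) = 12 dB over threshold.
Undo the ratio: input overshoot = 12 × 1.5 = 18 dB, giving input = 8 dBu.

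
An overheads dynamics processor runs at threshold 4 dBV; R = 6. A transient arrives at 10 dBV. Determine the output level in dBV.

5 dBV

The input is 6 dB above the 4 dBV threshold.
At 6:1 the overshoot is divided by 6, leaving 1 dB above threshold.
That puts the output at 5 dBV.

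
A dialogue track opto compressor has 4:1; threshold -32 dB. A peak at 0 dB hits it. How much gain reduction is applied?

The signal is 32 dB above threshold.
A 4:1 ratio leaves 8 dB of that excess.
GR = overshoot in − overshoot out = 32 − 8 = 24 dB.

24 dB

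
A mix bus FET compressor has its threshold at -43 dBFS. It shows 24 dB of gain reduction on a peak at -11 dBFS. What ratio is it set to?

4:1

Input overshoot = -11 − (-43) = 32 dB.
Output overshoot = 32 − 24 = 8 dB.
Ratio = input overshoot / output overshoot = 32 / 8 = 4.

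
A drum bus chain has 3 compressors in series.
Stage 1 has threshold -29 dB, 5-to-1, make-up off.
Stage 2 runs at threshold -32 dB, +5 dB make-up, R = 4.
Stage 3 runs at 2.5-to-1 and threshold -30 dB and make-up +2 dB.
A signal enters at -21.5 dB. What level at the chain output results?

Stage 1: overshoot 7.5 dB → 7.5/5 = 1.5 dB → -27.5 dB.
Stage 2: overshoot 4.5 dB → 4.5/4 = 1.125 dB → -30.875 dB; +5 dB make-up → -25.875 dB.
Stage 3: overshoot 4.125 dB → 4.125/2.5 = 1.65 dB → -28.35 dB; +2 dB make-up → -26.35 dB.

-26.35 dB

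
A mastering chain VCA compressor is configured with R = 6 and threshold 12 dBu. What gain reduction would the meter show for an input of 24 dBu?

24 dBu exceeds the threshold by 12 dB.
After 6:1 compression the overshoot becomes 12/6 = 2 dB.
GR = overshoot in − overshoot out = 12 − 2 = 10 dB.

10 dB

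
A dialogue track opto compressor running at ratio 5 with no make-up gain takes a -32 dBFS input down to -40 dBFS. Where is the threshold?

Gain reduction = -32 − (-40) = 8 dB; output overshoot = GR / (R − 1) = 8 / 4 = 2 dB.
Threshold = output − output overshoot = -40 − 2 = -42 dBFS.

-42 dBFS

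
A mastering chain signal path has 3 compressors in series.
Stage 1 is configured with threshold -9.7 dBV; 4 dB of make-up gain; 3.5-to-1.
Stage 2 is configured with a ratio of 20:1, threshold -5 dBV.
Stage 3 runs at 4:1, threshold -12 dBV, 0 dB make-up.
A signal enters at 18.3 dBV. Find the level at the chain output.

Stage 1: overshoot 28 dB → 28/3.5 = 8 dB → -1.7 dBV; +4 dB make-up → 2.3 dBV.
Stage 2: 2.3 dBV is 7.3 dB over -5 dBV; at 20:1 that becomes 0.365 dB over, giving -4.635 dBV.
Stage 3: overshoot 7.365 dB → 7.365/4 = 1.84125 dB → -10.15875 dBV.

-10.15875 dBV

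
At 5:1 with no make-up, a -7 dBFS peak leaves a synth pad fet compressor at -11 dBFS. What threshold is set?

Input is 5 dB above T (since output overshoot × R = input overshoot: (-11 − T)·5 = -7 − T gives T = -12 dBFS).
Check: -12 + (-7 − (-12))/5 = -12 + 1 = -11 dBFS. ✓

-12 dBFS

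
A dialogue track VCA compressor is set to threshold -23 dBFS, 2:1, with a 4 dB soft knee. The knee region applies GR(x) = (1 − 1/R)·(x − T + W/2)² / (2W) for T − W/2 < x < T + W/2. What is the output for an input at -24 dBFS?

-24.0625 dBFS

x − T + W/2 = -24 − (-23) + 2 = 1.
GR = (1 − 1/2) × 1² / 8 = 0.5 × 1 / 8 = 0.0625 dB.
Output = -24 − 0.0625 = -24.0625 dBFS.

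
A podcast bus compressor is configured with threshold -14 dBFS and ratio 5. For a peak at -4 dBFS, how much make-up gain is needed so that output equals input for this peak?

8 dB

The peak compresses to -14 + 10/5 = -12 dBFS.
To reach -4 dBFS requires -4 − (-12) = 8 dB of make-up.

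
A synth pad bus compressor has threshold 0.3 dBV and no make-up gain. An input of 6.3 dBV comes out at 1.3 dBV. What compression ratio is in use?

6:1

Input overshoot = 6.3 − 0.3 = 6 dB; output overshoot = 1.3 − 0.3 = 1 dB.
Ratio = 6 / 1 = 6.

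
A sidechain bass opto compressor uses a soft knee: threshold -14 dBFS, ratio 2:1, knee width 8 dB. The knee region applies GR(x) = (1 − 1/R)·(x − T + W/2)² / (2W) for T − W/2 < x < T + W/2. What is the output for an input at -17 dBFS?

x − T + W/2 = -17 − (-14) + 4 = 1.
GR = (1 − 1/2) × 1² / 16 = 0.5 × 1 / 16 = 0.03125 dB.
Output = -17 − 0.03125 = -17.03125 dBFS.

-17.03125 dBFS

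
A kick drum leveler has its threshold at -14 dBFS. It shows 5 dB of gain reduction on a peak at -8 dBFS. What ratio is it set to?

Input overshoot = -8 − (-14) = 6 dB.
Output overshoot = 6 − 5 = 1 dB.
Ratio = input overshoot / output overshoot = 6 / 1 = 6.

6:1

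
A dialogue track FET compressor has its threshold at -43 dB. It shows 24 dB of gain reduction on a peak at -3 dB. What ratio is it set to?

2.5:1

Input overshoot = -3 − (-43) = 40 dB.
Output overshoot = 40 − 24 = 16 dB.
Ratio = input overshoot / output overshoot = 40 / 16 = 2.5.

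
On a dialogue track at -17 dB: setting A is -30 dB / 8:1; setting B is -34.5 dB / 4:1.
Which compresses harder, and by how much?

A: overshoot 13 dB → output overshoot 1.625 dB → GR 11.375 dB.
B: overshoot 17.5 dB → output overshoot 4.375 dB → GR 13.125 dB.
B applies 1.75 dB more gain reduction.

B, by 1.75 dB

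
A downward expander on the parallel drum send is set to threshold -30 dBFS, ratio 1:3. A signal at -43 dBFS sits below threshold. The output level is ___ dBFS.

-69 dBFS

Undershoot = (-30) − (-43) = 13 dB.
At 1:3, that expands to 39 dB under threshold.
Output = -30 − 39 = -69 dBFS.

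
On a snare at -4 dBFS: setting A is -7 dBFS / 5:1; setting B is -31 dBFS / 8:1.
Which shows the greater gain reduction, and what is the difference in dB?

B, by 21.225 dB

A: GR = 3 − 3/5 = 2.4 dB.
B: GR = 27 − 27/8 = 23.625 dB.
Difference: 21.225 dB in favour of B.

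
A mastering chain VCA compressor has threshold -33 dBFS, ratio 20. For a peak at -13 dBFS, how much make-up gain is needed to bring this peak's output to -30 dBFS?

2 dB

The peak compresses to -33 + 20/20 = -32 dBFS.
To reach -30 dBFS requires -30 − (-32) = 2 dB of make-up.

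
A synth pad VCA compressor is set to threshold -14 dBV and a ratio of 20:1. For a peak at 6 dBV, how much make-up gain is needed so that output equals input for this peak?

19 dB

The peak compresses to -14 + 20/20 = -13 dBV.
To reach 6 dBV requires 6 − (-13) = 19 dB of make-up.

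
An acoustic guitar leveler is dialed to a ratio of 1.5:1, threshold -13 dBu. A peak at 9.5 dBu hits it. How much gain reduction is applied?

7.5 dB

Overshoot = 9.5 − (-13) = 22.5 dB.
A 1.5:1 ratio leaves 15 dB of that excess.
So the signal is attenuated by 22.5 − 15 = 7.5 dB.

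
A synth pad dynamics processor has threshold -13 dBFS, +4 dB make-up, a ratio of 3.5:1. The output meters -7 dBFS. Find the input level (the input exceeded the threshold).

Remove make-up: -7 − 4 = -11 dBFS.
Post-compression overshoot = -11 − (-13) = 2 dB.
Undo the ratio: input overshoot = 2 × 3.5 = 7 dB, giving input = -6 dBFS.

-6 dBFS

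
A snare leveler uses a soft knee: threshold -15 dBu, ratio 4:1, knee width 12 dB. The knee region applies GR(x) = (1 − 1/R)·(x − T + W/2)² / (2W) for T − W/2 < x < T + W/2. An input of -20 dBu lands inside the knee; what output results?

-20.03125 dBu

x − T + W/2 = -20 − (-15) + 6 = 1.
GR = (1 − 1/4) × 1² / 24 = 0.75 × 1 / 24 = 0.03125 dB.
Output = -20 − 0.03125 = -20.03125 dBu.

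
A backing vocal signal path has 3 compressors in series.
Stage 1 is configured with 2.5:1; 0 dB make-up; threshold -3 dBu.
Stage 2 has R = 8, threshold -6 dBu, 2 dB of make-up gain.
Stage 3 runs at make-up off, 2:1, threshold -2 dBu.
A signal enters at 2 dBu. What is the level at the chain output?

-3.375 dBu

Stage 1: 2 dBu is 5 dB over -3 dBu; at 2.5:1 that becomes 2 dB over, giving -1 dBu.
Stage 2: 5 dB above -6 dBu, reduced 8:1 to 0.625 dB above → -5.375 dBu; +2 dB make-up → -3.375 dBu.
Stage 3: -3.375 dBu ≤ -2 dBu, so stage 3 doesn't engage; output -3.375 dBu.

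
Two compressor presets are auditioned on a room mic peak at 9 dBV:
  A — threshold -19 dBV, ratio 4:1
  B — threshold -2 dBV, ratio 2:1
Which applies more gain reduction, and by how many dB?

A: GR = 28 − 28/4 = 21 dB.
B: GR = 11 − 11/2 = 5.5 dB.
Difference: 15.5 dB in favour of A.

A, by 15.5 dB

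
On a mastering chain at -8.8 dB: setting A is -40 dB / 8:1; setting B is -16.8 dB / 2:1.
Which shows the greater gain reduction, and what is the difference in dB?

A: overshoot 31.2 dB → output overshoot 3.9 dB → GR 27.3 dB.
B: overshoot 8 dB → output overshoot 4 dB → GR 4 dB.
A applies 23.3 dB more gain reduction.

A, by 23.3 dB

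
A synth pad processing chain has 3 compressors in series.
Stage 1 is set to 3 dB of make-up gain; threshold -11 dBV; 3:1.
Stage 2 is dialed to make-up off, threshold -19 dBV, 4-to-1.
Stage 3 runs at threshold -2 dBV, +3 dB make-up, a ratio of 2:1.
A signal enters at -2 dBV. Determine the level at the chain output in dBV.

-12.5 dBV

Stage 1: overshoot 9 dB → 9/3 = 3 dB → -8 dBV; +3 dB make-up → -5 dBV.
Stage 2: 14 dB above -19 dBV, reduced 4:1 to 3.5 dB above → -15.5 dBV.
Stage 3: -15.5 dBV ≤ -2 dBV, so stage 3 doesn't engage; make-up brings it to -12.5 dBV.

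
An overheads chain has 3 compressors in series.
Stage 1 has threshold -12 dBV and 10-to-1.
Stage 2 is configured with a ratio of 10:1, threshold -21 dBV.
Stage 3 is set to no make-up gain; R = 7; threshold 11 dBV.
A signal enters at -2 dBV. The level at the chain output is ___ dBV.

Stage 1: overshoot 10 dB → 10/10 = 1 dB → -11 dBV.
Stage 2: overshoot 10 dB → 10/10 = 1 dB → -20 dBV.
Stage 3: below threshold (-20 ≤ 11); passes unchanged; output -20 dBV.

-20 dBV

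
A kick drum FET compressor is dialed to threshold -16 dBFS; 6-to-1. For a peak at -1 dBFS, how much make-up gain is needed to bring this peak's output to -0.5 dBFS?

13 dB

Overshoot 15 dB → 15/6 = 2.5 dB after compression, so the compressed level is -16 + 2.5 = -13.5 dBFS.
Make-up = target − compressed = -0.5 − (-13.5) = 13 dB.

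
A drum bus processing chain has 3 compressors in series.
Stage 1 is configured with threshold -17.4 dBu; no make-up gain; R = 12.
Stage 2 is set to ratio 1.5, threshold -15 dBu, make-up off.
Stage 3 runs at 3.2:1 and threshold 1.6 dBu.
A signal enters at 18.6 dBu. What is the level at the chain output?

Stage 1: 18.6 dBu is 36 dB over -17.4 dBu; at 12:1 that becomes 3 dB over, giving -14.4 dBu.
Stage 2: overshoot 0.6 dB → 0.6/1.5 = 0.4 dB → -14.6 dBu.
Stage 3: -14.6 dBu ≤ 1.6 dBu, so stage 3 doesn't engage; output -14.6 dBu.

-14.6 dBu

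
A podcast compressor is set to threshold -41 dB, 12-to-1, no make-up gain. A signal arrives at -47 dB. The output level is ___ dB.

-47 dB

-47 dB is 6 dB below the -41 dB threshold, so no gain reduction is applied.
Output = input = -47 dB.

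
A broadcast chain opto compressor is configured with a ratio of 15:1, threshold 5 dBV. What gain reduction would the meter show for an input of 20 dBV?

Overshoot = 20 − 5 = 15 dB.
At 15:1, output sits 15/15 = 1 dB above threshold.
GR = overshoot in − overshoot out = 15 − 1 = 14 dB.

14 dB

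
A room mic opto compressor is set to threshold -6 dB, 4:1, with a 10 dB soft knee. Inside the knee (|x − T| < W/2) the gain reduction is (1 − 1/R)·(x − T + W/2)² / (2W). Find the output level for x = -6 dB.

-6.9375 dB

x − T + W/2 = -6 − (-6) + 5 = 5.
GR = (1 − 1/4) × 5² / 20 = 0.75 × 25 / 20 = 0.9375 dB.
Output = -6 − 0.9375 = -6.9375 dB.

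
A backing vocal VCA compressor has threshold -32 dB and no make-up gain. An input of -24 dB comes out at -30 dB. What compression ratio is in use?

Input overshoot = -24 − (-32) = 8 dB; output overshoot = -30 − (-32) = 2 dB.
Ratio = 8 / 2 = 4.

4:1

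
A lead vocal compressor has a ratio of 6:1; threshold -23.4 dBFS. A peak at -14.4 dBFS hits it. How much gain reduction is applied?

Overshoot = -14.4 − (-23.4) = 9 dB.
After 6:1 compression the overshoot becomes 9/6 = 1.5 dB.
So the signal is attenuated by 9 − 1.5 = 7.5 dB.

7.5 dB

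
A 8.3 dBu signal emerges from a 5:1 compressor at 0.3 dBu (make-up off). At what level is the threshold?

Input is 10 dB above T (since output overshoot × R = input overshoot: (0.3 − T)·5 = 8.3 − T gives T = -1.7 dBu).
Check: -1.7 + (8.3 − (-1.7))/5 = -1.7 + 2 = 0.3 dBu. ✓

-1.7 dBu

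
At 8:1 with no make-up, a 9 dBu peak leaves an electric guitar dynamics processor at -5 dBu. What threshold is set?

-7 dBu

Input is 16 dB above T (since output overshoot × R = input overshoot: (-5 − T)·8 = 9 − T gives T = -7 dBu).
Check: -7 + (9 − (-7))/8 = -7 + 2 = -5 dBu. ✓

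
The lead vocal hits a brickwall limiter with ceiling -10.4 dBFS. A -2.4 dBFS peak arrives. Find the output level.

-10.4 dBFS

At ∞:1, everything above -10.4 dBFS is held at the ceiling.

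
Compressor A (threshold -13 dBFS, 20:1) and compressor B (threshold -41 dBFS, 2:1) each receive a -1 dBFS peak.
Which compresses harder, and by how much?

B, by 8.6 dB

A: 12 dB over, compressed to 0.6 dB over, so 11.4 dB of GR.
B: 40 dB over, compressed to 20 dB over, so 20 dB of GR.
B applies 8.6 dB more gain reduction.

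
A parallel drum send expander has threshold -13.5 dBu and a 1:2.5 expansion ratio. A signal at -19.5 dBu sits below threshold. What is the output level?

-28.5 dBu

The input is 6 dB below the -13.5 dBu threshold.
A 1:2.5 expander multiplies undershoot by 2.5: 6 × 2.5 = 15 dB below threshold.
Output = -13.5 − 15 = -28.5 dBu.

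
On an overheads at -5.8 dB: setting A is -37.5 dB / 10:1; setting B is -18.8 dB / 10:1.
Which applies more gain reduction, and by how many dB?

A: 31.7 dB over, compressed to 3.17 dB over, so 28.53 dB of GR.
B: 13 dB over, compressed to 1.3 dB over, so 11.7 dB of GR.
A reduces 16.83 dB more.

A, by 16.83 dB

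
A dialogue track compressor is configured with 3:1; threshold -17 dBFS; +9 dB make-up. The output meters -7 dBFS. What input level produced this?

-14 dBFS

Stripping the +9 dB make-up gives -16 dBFS at the gain stage.
Post-compression overshoot = -16 − (-17) = 1 dB.
Input overshoot = R × output overshoot = 3 dB → input = -17 + 3 = -14 dBFS.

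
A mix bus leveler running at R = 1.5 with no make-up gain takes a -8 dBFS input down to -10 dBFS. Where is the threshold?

-14 dBFS

Gain reduction = -8 − (-10) = 2 dB; output overshoot = GR / (R − 1) = 2 / 0.5 = 4 dB.
Threshold = output − output overshoot = -10 − 4 = -14 dBFS.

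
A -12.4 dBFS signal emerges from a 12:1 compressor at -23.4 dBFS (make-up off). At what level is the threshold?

-24.4 dBFS

Input is 12 dB above T (since output overshoot × R = input overshoot: (-23.4 − T)·12 = -12.4 − T gives T = -24.4 dBFS).
Check: -24.4 + (-12.4 − (-24.4))/12 = -24.4 + 1 = -23.4 dBFS. ✓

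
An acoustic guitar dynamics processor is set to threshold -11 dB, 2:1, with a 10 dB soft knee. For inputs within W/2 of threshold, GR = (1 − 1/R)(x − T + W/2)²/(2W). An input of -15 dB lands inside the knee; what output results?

-15.025 dB

x − T + W/2 = -15 − (-11) + 5 = 1.
GR = (1 − 1/2) × 1² / 20 = 0.5 × 1 / 20 = 0.025 dB.
Output = -15 − 0.025 = -15.025 dB.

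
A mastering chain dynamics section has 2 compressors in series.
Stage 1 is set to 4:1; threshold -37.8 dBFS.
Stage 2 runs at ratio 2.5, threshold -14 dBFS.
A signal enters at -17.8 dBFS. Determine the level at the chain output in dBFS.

Stage 1: 20 dB above -37.8 dBFS, reduced 4:1 to 5 dB above → -32.8 dBFS.
Stage 2: -32.8 dBFS ≤ -14 dBFS, so stage 2 doesn't engage; output -32.8 dBFS.

-32.8 dBFS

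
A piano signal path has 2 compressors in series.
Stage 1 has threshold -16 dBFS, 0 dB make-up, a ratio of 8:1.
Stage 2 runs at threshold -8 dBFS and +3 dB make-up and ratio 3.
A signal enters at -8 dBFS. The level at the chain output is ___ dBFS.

-12 dBFS

Stage 1: -8 dBFS is 8 dB over -16 dBFS; at 8:1 that becomes 1 dB over, giving -15 dBFS.
Stage 2: -15 dBFS ≤ -8 dBFS, so stage 2 doesn't engage; make-up brings it to -12 dBFS.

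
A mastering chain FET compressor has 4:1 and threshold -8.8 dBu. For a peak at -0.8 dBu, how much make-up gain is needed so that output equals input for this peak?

The peak compresses to -8.8 + 8/4 = -6.8 dBu.
To reach -0.8 dBu requires -0.8 − (-6.8) = 6 dB of make-up.

6 dB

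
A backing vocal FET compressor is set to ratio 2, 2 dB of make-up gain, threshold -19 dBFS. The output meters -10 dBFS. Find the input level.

Remove make-up: -10 − 2 = -12 dBFS.
The compressed level sits -12 − (-19) = 7 dB over threshold.
Input overshoot = R × output overshoot = 14 dB → input = -19 + 14 = -5 dBFS.

-5 dBFS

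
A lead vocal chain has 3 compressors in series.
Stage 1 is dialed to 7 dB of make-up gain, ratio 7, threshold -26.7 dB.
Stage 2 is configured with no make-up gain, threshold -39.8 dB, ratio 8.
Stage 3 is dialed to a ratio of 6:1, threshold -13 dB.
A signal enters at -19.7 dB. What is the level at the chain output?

Stage 1: 7 dB above -26.7 dB, reduced 7:1 to 1 dB above → -25.7 dB; +7 dB make-up → -18.7 dB.
Stage 2: overshoot 21.1 dB → 21.1/8 = 2.6375 dB → -37.1625 dB.
Stage 3: below threshold (-37.1625 ≤ -13); passes unchanged; output -37.1625 dB.

-37.1625 dB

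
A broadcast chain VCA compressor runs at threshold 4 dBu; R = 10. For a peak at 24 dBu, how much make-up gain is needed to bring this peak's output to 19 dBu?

Overshoot 20 dB → 20/10 = 2 dB after compression, so the compressed level is 4 + 2 = 6 dBu.
Make-up = target − compressed = 19 − 6 = 13 dB.

13 dB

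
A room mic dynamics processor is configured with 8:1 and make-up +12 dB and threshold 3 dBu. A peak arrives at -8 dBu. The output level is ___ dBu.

-8 dBu is 11 dB below the 3 dBu threshold, so no gain reduction is applied.
Make-up gain adds 12 dB: -8 + 12 = 4 dBu.

4 dBu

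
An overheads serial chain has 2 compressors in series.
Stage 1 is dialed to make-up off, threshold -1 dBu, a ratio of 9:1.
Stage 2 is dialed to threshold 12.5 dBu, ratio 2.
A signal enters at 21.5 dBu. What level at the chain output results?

1.5 dBu

Stage 1: 21.5 dBu is 22.5 dB over -1 dBu; at 9:1 that becomes 2.5 dB over, giving 1.5 dBu.
Stage 2: 1.5 dBu is at or below the 12.5 dBu threshold — no compression; output 1.5 dBu.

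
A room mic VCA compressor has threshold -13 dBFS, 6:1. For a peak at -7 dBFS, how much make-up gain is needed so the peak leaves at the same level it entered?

The peak compresses to -13 + 6/6 = -12 dBFS.
To reach -7 dBFS requires -7 − (-12) = 5 dB of make-up.

5 dB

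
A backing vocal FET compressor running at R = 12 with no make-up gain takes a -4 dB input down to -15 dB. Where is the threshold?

Gain reduction = -4 − (-15) = 11 dB; output overshoot = GR / (R − 1) = 11 / 11 = 1 dB.
Threshold = output − output overshoot = -15 − 1 = -16 dB.

-16 dB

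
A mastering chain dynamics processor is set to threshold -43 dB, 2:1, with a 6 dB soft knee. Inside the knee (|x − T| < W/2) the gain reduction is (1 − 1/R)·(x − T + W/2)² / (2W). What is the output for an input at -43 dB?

-43.375 dB

x − T + W/2 = -43 − (-43) + 3 = 3.
GR = (1 − 1/2) × 3² / 12 = 0.5 × 9 / 12 = 0.375 dB.
Output = -43 − 0.375 = -43.375 dB.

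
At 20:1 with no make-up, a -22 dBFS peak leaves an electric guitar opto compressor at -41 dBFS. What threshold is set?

-42 dBFS

Let T be the threshold. Output overshoot = (input overshoot)/R, so -41 − T = (-22 − T)/20.
20·(-41 − T) = -22 − T → 19·T = -820 − (-22) = -798.
T = -798/19 = -42 dBFS.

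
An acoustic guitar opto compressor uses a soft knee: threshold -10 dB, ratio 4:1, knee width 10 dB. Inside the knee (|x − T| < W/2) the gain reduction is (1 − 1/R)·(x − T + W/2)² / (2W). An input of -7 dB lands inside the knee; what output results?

x − T + W/2 = -7 − (-10) + 5 = 8.
GR = (1 − 1/4) × 8² / 20 = 0.75 × 64 / 20 = 2.4 dB.
Output = -7 − 2.4 = -9.4 dB.

-9.4 dB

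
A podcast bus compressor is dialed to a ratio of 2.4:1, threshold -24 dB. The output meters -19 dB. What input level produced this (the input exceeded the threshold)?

-12 dB

That's 5 dB above the -24 dB threshold.
Undo the ratio: input overshoot = 5 × 2.4 = 12 dB, giving input = -12 dB.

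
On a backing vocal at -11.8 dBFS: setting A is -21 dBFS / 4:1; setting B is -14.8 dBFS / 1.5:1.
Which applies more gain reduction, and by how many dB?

A, by 5.9 dB

A: 9.2 dB over, compressed to 2.3 dB over, so 6.9 dB of GR.
B: 3 dB over, compressed to 2 dB over, so 1 dB of GR.
A applies 5.9 dB more gain reduction.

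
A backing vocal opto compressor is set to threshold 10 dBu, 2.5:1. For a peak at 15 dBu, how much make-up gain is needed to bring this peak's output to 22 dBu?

10 dB

Without make-up, output = threshold + overshoot/2.5 = 10 + 2 = 12 dBu.
Gap to target: 10 dB.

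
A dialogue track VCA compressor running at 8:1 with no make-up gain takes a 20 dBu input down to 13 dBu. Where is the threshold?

Gain reduction = 20 − 13 = 7 dB; output overshoot = GR / (R − 1) = 7 / 7 = 1 dB.
Threshold = output − output overshoot = 13 − 1 = 12 dBu.

12 dBu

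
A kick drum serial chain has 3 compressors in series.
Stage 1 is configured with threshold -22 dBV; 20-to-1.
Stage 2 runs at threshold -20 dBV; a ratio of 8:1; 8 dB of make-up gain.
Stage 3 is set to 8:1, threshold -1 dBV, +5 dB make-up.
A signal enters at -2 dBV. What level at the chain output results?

-8 dBV

Stage 1: 20 dB above -22 dBV, reduced 20:1 to 1 dB above → -21 dBV.
Stage 2: -21 dBV ≤ -20 dBV, so stage 2 doesn't engage; make-up brings it to -13 dBV.
Stage 3: -13 dBV ≤ -1 dBV, so stage 3 doesn't engage; make-up brings it to -8 dBV.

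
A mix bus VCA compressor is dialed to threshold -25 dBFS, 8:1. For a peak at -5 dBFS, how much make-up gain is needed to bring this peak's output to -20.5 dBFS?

The peak compresses to -25 + 20/8 = -22.5 dBFS.
To reach -20.5 dBFS requires -20.5 − (-22.5) = 2 dB of make-up.

2 dB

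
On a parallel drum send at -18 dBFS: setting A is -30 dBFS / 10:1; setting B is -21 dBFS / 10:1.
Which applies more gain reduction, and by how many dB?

A, by 8.1 dB

A: 12 dB over, compressed to 1.2 dB over, so 10.8 dB of GR.
B: 3 dB over, compressed to 0.3 dB over, so 2.7 dB of GR.
Difference: 8.1 dB in favour of A.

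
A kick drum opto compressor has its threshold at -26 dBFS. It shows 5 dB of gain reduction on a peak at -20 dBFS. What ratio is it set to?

6:1

Input overshoot = -20 − (-26) = 6 dB.
Output overshoot = 6 − 5 = 1 dB.
Ratio = input overshoot / output overshoot = 6 / 1 = 6.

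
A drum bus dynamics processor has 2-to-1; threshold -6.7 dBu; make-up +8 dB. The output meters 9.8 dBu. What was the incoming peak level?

10.3 dBu

Before make-up, the level was 9.8 − 8 = 1.8 dBu.
That's 8.5 dB above the -6.7 dBu threshold.
Before 2:1 compression the overshoot was 8.5 × 2 = 17 dB, so input = -6.7 + 17 = 10.3 dBu.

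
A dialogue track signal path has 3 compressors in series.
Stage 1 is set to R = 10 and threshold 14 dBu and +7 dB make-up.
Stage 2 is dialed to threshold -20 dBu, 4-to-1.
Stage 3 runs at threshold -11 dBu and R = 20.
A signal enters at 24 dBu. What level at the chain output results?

-10.925 dBu

Stage 1: 24 dBu is 10 dB over 14 dBu; at 10:1 that becomes 1 dB over, giving 15 dBu; +7 dB make-up → 22 dBu.
Stage 2: 22 dBu is 42 dB over -20 dBu; at 4:1 that becomes 10.5 dB over, giving -9.5 dBu.
Stage 3: 1.5 dB above -11 dBu, reduced 20:1 to 0.075 dB above → -10.925 dBu.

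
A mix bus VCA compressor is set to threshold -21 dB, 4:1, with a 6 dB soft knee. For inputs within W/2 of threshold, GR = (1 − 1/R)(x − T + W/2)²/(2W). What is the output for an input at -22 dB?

x − T + W/2 = -22 − (-21) + 3 = 2.
GR = (1 − 1/4) × 2² / 12 = 0.75 × 4 / 12 = 0.25 dB.
Output = -22 − 0.25 = -22.25 dB.

-22.25 dB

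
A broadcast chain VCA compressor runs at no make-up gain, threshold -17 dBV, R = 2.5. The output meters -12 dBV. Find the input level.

The compressed level sits -12 − (-17) = 5 dB over threshold.
Undo the ratio: input overshoot = 5 × 2.5 = 12.5 dB, giving input = -4.5 dBV.

-4.5 dBV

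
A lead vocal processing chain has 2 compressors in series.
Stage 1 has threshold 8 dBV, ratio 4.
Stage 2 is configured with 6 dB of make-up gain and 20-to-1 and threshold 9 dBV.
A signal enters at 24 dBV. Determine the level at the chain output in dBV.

15.15 dBV

Stage 1: overshoot 16 dB → 16/4 = 4 dB → 12 dBV.
Stage 2: 12 dBV is 3 dB over 9 dBV; at 20:1 that becomes 0.15 dB over, giving 9.15 dBV; +6 dB make-up → 15.15 dBV.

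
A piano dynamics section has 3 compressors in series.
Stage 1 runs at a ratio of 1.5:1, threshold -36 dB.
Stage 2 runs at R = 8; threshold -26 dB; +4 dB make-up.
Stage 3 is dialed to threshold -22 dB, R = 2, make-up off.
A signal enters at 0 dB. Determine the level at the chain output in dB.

-21.125 dB

Stage 1: 36 dB above -36 dB, reduced 1.5:1 to 24 dB above → -12 dB.
Stage 2: 14 dB above -26 dB, reduced 8:1 to 1.75 dB above → -24.25 dB; +4 dB make-up → -20.25 dB.
Stage 3: 1.75 dB above -22 dB, reduced 2:1 to 0.875 dB above → -21.125 dB.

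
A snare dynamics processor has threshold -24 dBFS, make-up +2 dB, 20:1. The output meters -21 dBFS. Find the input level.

Stripping the +2 dB make-up gives -23 dBFS at the gain stage.
That's 1 dB above the -24 dBFS threshold.
Before 20:1 compression the overshoot was 1 × 20 = 20 dB, so input = -24 + 20 = -4 dBFS.

-4 dBFS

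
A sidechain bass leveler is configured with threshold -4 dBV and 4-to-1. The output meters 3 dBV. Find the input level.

24 dBV

That's 7 dB above the -4 dBV threshold.
Before 4:1 compression the overshoot was 7 × 4 = 28 dB, so input = -4 + 28 = 24 dBV.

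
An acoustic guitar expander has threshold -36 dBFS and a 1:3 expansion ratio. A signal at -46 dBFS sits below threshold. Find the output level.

Below threshold, a 1:3 expander applies gain = (3−1)×(T − x) of attenuation.
(3−1) × 10 = 20 dB, so output = -46 − 20 = -66 dBFS.

-66 dBFS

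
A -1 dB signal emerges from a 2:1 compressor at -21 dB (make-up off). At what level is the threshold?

-41 dB

Gain reduction = -1 − (-21) = 20 dB; output overshoot = GR / (R − 1) = 20 / 1 = 20 dB.
Threshold = output − output overshoot = -21 − 20 = -41 dB.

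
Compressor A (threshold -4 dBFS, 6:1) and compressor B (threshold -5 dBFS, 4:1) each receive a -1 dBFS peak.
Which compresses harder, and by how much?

A: overshoot 3 dB → output overshoot 0.5 dB → GR 2.5 dB.
B: overshoot 4 dB → output overshoot 1 dB → GR 3 dB.
Difference: 0.5 dB in favour of B.

B, by 0.5 dB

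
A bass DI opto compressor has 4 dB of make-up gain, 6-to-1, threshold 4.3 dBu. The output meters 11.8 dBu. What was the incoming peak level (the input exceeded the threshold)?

25.3 dBu

Remove make-up: 11.8 − 4 = 7.8 dBu.
That's 3.5 dB above the 4.3 dBu threshold.
Before 6:1 compression the overshoot was 3.5 × 6 = 21 dB, so input = 4.3 + 21 = 25.3 dBu.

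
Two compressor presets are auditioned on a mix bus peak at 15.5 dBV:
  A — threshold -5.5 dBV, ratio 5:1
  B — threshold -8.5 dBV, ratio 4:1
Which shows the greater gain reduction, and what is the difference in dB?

B, by 1.2 dB

A: 21 dB over, compressed to 4.2 dB over, so 16.8 dB of GR.
B: 24 dB over, compressed to 6 dB over, so 18 dB of GR.
B applies 1.2 dB more gain reduction.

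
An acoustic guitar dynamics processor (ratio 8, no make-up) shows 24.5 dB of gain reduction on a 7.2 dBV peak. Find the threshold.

Input is 28 dB above T (since output overshoot × R = input overshoot: (-17.3 − T)·8 = 7.2 − T gives T = -20.8 dBV).
Check: -20.8 + (7.2 − (-20.8))/8 = -20.8 + 3.5 = -17.3 dBV. ✓

-20.8 dBV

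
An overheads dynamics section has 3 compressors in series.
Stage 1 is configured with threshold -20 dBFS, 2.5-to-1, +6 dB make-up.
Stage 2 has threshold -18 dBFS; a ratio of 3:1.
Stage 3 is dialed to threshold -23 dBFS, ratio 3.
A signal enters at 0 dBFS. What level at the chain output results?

Stage 1: 20 dB above -20 dBFS, reduced 2.5:1 to 8 dB above → -12 dBFS; +6 dB make-up → -6 dBFS.
Stage 2: 12 dB above -18 dBFS, reduced 3:1 to 4 dB above → -14 dBFS.
Stage 3: 9 dB above -23 dBFS, reduced 3:1 to 3 dB above → -20 dBFS.

-20 dBFS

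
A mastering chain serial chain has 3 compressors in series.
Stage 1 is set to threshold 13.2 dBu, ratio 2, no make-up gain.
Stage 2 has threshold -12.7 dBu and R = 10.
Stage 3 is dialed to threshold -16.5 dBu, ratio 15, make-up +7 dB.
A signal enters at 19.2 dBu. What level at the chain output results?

-9.054 dBu

Stage 1: 6 dB above 13.2 dBu, reduced 2:1 to 3 dB above → 16.2 dBu.
Stage 2: 28.9 dB above -12.7 dBu, reduced 10:1 to 2.89 dB above → -9.81 dBu.
Stage 3: 6.69 dB above -16.5 dBu, reduced 15:1 to 0.446 dB above → -16.054 dBu; +7 dB make-up → -9.054 dBu.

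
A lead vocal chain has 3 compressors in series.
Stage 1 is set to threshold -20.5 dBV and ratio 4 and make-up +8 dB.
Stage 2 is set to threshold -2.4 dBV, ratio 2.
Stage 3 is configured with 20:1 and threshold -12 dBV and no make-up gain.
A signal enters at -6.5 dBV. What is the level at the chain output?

Stage 1: -6.5 dBV is 14 dB over -20.5 dBV; at 4:1 that becomes 3.5 dB over, giving -17 dBV; +8 dB make-up → -9 dBV.
Stage 2: -9 dBV ≤ -2.4 dBV, so stage 2 doesn't engage; output -9 dBV.
Stage 3: 3 dB above -12 dBV, reduced 20:1 to 0.15 dB above → -11.85 dBV.

-11.85 dBV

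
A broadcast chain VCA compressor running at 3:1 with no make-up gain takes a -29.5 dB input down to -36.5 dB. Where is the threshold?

Gain reduction = -29.5 − (-36.5) = 7 dB; output overshoot = GR / (R − 1) = 7 / 2 = 3.5 dB.
Threshold = output − output overshoot = -36.5 − 3.5 = -40 dB.

-40 dB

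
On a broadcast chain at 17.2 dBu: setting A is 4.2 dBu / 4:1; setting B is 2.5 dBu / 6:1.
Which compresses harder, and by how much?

A: overshoot 13 dB → output overshoot 3.25 dB → GR 9.75 dB.
B: overshoot 14.7 dB → output overshoot 2.45 dB → GR 12.25 dB.
Difference: 2.5 dB in favour of B.

B, by 2.5 dB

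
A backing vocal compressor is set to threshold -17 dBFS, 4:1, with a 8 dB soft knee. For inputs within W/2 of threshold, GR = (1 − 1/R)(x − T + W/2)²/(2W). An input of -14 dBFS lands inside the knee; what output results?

-16.296875 dBFS

x − T + W/2 = -14 − (-17) + 4 = 7.
GR = (1 − 1/4) × 7² / 16 = 0.75 × 49 / 16 = 2.296875 dB.
Output = -14 − 2.296875 = -16.296875 dBFS.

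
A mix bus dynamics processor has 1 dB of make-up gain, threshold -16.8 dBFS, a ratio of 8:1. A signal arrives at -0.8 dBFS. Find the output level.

-13.8 dBFS

Overshoot: -0.8 − (-16.8) = 16 dB.
At 8:1 the overshoot is divided by 8, leaving 2 dB above threshold.
Output = -16.8 + 2 = -14.8 dBFS; make-up adds 1 dB, giving -13.8 dBFS.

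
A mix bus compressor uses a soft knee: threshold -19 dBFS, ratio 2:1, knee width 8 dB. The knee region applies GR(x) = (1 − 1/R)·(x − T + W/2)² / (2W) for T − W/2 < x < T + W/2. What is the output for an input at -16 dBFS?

-17.53125 dBFS

x − T + W/2 = -16 − (-19) + 4 = 7.
GR = (1 − 1/2) × 7² / 16 = 0.5 × 49 / 16 = 1.53125 dB.
Output = -16 − 1.53125 = -17.53125 dBFS.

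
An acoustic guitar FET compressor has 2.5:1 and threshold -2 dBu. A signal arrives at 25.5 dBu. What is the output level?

Overshoot: 25.5 − (-2) = 27.5 dB.
The 27.5 dB excess becomes 11 dB after 2.5:1 reduction.
So the level is -2 + 11 = 9 dBu.

9 dBu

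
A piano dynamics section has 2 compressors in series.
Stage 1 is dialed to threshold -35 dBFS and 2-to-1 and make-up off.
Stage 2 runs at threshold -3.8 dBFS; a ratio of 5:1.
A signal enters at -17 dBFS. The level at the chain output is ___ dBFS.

-26 dBFS

Stage 1: -17 dBFS is 18 dB over -35 dBFS; at 2:1 that becomes 9 dB over, giving -26 dBFS.
Stage 2: -26 dBFS is at or below the -3.8 dBFS threshold — no compression; output -26 dBFS.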